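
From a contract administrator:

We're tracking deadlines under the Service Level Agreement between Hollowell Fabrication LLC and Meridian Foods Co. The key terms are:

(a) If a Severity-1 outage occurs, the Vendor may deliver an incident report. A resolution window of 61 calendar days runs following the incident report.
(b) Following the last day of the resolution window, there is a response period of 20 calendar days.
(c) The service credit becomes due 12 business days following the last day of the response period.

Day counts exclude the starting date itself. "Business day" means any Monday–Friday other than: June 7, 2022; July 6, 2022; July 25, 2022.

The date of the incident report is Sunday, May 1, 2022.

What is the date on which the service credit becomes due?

August 9, 2022

The last day of the resolution window: May 1, 2022 + 61 days = July 1, 2022.
Adding 20 calendar days to July 1, 2022 gives July 21, 2022, which is the last day of the response period.
The date on which the service credit becomes due: counting 12 business days from Thursday, July 21, 2022 (Jul 22, Jul 26, Jul 27, Jul 28, …, Aug 5, Aug 8, Aug 9, skipping weekends and the listed holiday on Jul 25) reaches Tuesday, August 9, 2022.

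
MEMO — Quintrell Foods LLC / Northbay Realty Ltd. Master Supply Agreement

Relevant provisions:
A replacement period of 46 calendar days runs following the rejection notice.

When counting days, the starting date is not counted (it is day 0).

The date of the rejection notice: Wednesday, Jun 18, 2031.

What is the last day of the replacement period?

The last day of the replacement period: Jun 18, 2031 + 46 days = Aug 3, 2031.

Aug 3, 2031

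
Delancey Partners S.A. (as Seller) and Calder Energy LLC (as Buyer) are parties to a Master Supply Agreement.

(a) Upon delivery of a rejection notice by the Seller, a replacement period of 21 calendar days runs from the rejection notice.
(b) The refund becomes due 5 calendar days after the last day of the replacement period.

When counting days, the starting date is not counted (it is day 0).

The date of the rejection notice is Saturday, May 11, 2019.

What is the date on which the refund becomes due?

The last day of the replacement period: 21 calendar days after May 11, 2019 is Jun 1, 2019.
The date on which the refund becomes due: Jun 1, 2019 + 5 days = Jun 6, 2019.

Jun 6, 2019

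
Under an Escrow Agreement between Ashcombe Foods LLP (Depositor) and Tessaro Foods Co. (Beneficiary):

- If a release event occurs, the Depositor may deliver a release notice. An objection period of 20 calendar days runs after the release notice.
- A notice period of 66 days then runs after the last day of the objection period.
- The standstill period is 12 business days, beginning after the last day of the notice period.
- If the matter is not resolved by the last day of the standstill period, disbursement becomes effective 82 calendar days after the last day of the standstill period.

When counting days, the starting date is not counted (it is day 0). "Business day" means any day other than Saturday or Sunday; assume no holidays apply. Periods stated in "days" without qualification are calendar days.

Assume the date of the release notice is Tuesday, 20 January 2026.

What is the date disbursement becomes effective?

25 July 2026

The last day of the objection period: 20 calendar days after 20 January 2026 is 9 February 2026.
Adding 66 calendar days to 9 February 2026 gives 16 April 2026, which is the last day of the notice period.
The last day of the standstill period: counting 12 business days from Thursday, 16 April 2026 (Apr 17, Apr 20, Apr 21, Apr 22, …, Apr 30, May 1, May 4, skipping weekends) reaches Monday, 4 May 2026.
The date disbursement becomes effective: 4 May 2026 + 82 days = 25 July 2026.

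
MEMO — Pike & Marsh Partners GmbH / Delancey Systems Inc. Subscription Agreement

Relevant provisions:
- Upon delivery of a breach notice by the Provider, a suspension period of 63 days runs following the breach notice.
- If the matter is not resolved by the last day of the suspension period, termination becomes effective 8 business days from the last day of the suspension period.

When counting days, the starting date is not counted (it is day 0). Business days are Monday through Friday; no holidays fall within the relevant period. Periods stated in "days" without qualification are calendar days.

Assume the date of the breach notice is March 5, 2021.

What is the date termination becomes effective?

The last day of the suspension period: 63 calendar days after March 5, 2021 is May 7, 2021.
From Friday, May 7, 2021, 8 business days (May 10, May 11, May 12, May 13, May 14, May 17, May 18, May 19, skipping weekends) brings us to Wednesday, May 19, 2021, which is the date termination becomes effective.

May 19, 2021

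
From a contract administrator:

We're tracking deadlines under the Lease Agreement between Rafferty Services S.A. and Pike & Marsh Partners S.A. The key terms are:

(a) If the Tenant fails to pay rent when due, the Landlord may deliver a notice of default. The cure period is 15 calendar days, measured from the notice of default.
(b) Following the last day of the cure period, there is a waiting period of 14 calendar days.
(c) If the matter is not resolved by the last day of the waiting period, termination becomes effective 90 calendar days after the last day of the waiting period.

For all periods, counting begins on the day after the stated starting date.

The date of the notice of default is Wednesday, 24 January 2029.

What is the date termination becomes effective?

23 May 2029

The last day of the cure period: 24 January 2029 + 15 days = 8 February 2029.
The last day of the waiting period: 14 calendar days after 8 February 2029 is 22 February 2029.
The date termination becomes effective: 90 calendar days after 22 February 2029 is 23 May 2029.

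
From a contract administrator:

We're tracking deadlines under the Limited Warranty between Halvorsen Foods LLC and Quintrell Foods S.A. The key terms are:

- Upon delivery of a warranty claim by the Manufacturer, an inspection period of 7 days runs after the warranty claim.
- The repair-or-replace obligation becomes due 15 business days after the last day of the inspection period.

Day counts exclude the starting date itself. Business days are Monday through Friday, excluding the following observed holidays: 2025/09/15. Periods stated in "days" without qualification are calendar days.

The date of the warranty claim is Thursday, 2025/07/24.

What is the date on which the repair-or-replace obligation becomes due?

2025/08/21

The last day of the inspection period: 7 calendar days after 2025/07/24 is 2025/07/31.
The date on which the repair-or-replace obligation becomes due: 15 business days after Thursday, 2025/07/31, skipping weekends — Aug 1, Aug 4, Aug 5, Aug 6, …, Aug 19, Aug 20, Aug 21 — lands on Thursday, 2025/08/21.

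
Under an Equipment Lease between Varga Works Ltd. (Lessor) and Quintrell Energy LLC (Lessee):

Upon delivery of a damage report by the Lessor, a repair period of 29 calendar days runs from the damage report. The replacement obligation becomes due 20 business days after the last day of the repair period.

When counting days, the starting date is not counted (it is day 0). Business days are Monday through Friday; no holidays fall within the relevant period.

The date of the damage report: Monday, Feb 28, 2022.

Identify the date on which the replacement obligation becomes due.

The last day of the repair period: Feb 28, 2022 + 29 days = Mar 29, 2022.
From Tuesday, Mar 29, 2022, 20 business days (Mar 30, Mar 31, Apr 1, Apr 4, …, Apr 22, Apr 25, Apr 26, skipping weekends) brings us to Tuesday, Apr 26, 2022, which is the date on which the replacement obligation becomes due.

Apr 26, 2022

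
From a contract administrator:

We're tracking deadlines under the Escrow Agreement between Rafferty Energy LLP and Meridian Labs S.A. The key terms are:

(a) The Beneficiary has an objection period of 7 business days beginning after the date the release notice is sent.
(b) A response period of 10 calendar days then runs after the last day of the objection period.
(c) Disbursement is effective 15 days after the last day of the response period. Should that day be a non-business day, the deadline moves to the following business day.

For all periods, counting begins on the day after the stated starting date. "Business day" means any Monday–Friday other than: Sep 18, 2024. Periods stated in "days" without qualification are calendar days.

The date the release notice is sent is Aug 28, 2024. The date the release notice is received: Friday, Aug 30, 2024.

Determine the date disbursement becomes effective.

The last day of the objection period: 7 business days after Wednesday, Aug 28, 2024, skipping weekends — Aug 29, Aug 30, Sep 2, Sep 3, Sep 4, Sep 5, Sep 6 — lands on Friday, Sep 6, 2024.
The last day of the response period: 10 calendar days after Sep 6, 2024 is Sep 16, 2024.
The date disbursement becomes effective: 15 calendar days after Sep 16, 2024 is Oct 1, 2024. Oct 1, 2024 is a Tuesday and is not a listed holiday, so no roll-forward applies.

Oct 1, 2024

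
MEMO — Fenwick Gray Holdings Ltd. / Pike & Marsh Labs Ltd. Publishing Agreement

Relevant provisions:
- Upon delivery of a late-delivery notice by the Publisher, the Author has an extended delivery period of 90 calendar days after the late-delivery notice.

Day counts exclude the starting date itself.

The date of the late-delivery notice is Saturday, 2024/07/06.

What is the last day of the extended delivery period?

Adding 90 calendar days to 2024/07/06 gives 2024/10/04, which is the last day of the extended delivery period.

2024/10/04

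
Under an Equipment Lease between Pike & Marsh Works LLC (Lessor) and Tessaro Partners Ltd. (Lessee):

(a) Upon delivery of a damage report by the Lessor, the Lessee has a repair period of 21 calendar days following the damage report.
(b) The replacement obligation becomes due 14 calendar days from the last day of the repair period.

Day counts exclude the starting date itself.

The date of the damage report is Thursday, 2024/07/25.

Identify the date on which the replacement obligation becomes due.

The last day of the repair period: 21 calendar days after 2024/07/25 is 2024/08/15.
The date on which the replacement obligation becomes due: 14 calendar days after 2024/08/15 is 2024/08/29.

2024/08/29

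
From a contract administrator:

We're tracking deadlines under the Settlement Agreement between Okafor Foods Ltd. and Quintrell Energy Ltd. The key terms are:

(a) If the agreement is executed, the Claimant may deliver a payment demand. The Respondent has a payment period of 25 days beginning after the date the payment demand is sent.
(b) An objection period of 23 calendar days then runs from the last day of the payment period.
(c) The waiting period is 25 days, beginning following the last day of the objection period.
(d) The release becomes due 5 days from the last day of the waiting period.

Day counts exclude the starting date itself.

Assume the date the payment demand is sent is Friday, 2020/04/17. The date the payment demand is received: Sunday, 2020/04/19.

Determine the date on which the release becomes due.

2020/07/04

The last day of the payment period: 2020/04/17 + 25 days = 2020/05/12.
Adding 23 calendar days to 2020/05/12 gives 2020/06/04, which is the last day of the objection period.
The last day of the waiting period: 2020/06/04 + 25 days = 2020/06/29.
The date on which the release becomes due: 5 calendar days after 2020/06/29 is 2020/07/04.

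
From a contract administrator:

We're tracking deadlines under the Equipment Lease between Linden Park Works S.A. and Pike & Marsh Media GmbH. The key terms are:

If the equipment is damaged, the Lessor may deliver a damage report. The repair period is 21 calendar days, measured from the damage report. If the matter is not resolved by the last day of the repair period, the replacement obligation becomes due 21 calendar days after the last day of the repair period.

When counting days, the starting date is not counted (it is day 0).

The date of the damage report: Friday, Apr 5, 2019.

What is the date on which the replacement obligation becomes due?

The last day of the repair period: 21 calendar days after Apr 5, 2019 is Apr 26, 2019.
Adding 21 calendar days to Apr 26, 2019 gives May 17, 2019, which is the date on which the replacement obligation becomes due.

May 17, 2019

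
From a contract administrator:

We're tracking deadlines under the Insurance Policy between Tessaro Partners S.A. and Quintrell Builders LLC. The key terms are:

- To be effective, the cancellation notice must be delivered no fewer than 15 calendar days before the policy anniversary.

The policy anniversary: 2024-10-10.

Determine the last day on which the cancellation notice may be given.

Counting back 15 calendar days from 2024-10-10 gives 2024-09-25.

2024-09-25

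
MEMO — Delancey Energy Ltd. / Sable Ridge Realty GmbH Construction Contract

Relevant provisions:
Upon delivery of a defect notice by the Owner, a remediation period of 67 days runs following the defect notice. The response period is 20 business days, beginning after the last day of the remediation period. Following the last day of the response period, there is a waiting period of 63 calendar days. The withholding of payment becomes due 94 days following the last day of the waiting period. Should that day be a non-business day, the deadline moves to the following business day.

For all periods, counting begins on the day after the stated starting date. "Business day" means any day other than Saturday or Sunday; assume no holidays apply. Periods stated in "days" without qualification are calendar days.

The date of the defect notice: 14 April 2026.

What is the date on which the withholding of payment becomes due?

The last day of the remediation period: 67 calendar days after 14 April 2026 is 20 June 2026.
The last day of the response period: counting 20 business days from Saturday, 20 June 2026 (Jun 22, Jun 23, Jun 24, Jun 25, …, Jul 15, Jul 16, Jul 17, skipping weekends) reaches Friday, 17 July 2026.
The last day of the waiting period: 63 calendar days after 17 July 2026 is 18 September 2026.
The date on which the withholding of payment becomes due: 94 calendar days after 18 September 2026 is 21 December 2026. 21 December 2026 is a Monday, so no roll-forward applies.

21 December 2026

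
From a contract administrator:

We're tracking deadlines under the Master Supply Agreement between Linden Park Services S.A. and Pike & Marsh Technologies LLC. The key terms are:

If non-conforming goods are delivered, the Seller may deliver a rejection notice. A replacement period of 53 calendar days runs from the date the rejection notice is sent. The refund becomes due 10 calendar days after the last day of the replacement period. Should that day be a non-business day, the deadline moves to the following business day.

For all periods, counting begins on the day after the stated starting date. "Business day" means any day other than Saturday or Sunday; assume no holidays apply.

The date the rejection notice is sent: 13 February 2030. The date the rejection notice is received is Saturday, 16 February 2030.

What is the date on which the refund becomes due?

The last day of the replacement period: 13 February 2030 + 53 days = 7 April 2030.
The date on which the refund becomes due: 10 calendar days after 7 April 2030 is 17 April 2030. 17 April 2030 is a Wednesday, so no roll-forward applies.

17 April 2030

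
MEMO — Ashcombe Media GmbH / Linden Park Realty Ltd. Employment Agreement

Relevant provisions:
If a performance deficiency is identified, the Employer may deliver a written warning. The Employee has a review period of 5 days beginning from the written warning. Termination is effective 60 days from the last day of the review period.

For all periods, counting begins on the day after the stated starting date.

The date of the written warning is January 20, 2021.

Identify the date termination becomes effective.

The last day of the review period: 5 calendar days after January 20, 2021 is January 25, 2021.
Adding 60 calendar days to January 25, 2021 gives March 26, 2021, which is the date termination becomes effective.

March 26, 2021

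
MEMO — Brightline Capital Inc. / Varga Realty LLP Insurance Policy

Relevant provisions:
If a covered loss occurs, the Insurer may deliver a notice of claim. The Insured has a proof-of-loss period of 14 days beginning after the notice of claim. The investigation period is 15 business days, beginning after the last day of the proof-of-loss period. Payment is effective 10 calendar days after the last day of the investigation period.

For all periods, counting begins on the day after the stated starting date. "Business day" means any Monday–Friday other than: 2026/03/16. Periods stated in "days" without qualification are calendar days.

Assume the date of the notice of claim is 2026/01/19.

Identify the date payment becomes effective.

The last day of the proof-of-loss period: 2026/01/19 + 14 days = 2026/02/02.
From Monday, 2026/02/02, 15 business days (Feb 3, Feb 4, Feb 5, Feb 6, …, Feb 19, Feb 20, Feb 23, skipping weekends) brings us to Monday, 2026/02/23, which is the last day of the investigation period.
The date payment becomes effective: 2026/02/23 + 10 days = 2026/03/05.

2026/03/05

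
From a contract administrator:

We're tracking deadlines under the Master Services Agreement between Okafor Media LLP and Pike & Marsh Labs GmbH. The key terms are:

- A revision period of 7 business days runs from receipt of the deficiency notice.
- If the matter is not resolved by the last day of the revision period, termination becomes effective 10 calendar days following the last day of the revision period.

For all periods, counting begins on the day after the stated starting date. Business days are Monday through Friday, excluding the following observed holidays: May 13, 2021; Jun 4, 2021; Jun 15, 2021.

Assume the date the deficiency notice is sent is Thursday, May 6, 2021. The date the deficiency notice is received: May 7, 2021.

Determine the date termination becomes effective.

May 29, 2021

From Friday, May 7, 2021, 7 business days (May 10, May 11, May 12, May 14, May 17, May 18, May 19, skipping weekends and the listed holiday on May 13) brings us to Wednesday, May 19, 2021, which is the last day of the revision period.
The date termination becomes effective: 10 calendar days after May 19, 2021 is May 29, 2021.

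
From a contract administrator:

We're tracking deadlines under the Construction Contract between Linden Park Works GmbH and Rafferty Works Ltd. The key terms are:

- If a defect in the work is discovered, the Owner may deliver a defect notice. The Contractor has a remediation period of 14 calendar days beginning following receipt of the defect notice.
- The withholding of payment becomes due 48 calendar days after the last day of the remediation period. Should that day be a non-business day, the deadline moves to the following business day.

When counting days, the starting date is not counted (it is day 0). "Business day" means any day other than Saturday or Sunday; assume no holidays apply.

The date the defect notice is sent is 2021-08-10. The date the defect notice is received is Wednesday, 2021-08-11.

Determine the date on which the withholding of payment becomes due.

2021-10-12

The last day of the remediation period: 2021-08-11 + 14 days = 2021-08-25.
The date on which the withholding of payment becomes due: 2021-08-25 + 48 days = 2021-10-12. 2021-10-12 is a Tuesday, so no roll-forward applies.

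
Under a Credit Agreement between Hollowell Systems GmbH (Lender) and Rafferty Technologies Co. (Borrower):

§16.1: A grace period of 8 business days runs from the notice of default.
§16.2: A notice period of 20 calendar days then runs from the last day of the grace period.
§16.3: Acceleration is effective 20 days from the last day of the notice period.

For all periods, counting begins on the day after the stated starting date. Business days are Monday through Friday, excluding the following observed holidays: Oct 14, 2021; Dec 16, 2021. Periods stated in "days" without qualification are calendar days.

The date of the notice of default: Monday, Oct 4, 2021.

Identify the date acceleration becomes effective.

Nov 24, 2021

The last day of the grace period: 8 business days after Monday, Oct 4, 2021, skipping weekends and the listed holiday on Oct 14 — Oct 5, Oct 6, Oct 7, Oct 8, Oct 11, Oct 12, Oct 13, Oct 15 — lands on Friday, Oct 15, 2021.
The last day of the notice period: 20 calendar days after Oct 15, 2021 is Nov 4, 2021.
Adding 20 calendar days to Nov 4, 2021 gives Nov 24, 2021, which is the date acceleration becomes effective.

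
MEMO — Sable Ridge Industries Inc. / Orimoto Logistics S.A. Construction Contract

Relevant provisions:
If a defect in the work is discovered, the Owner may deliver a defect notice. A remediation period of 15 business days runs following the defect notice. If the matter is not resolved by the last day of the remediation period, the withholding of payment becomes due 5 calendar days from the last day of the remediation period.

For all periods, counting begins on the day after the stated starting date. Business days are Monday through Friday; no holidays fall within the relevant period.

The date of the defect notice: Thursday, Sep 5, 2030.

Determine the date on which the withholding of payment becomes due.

From Thursday, Sep 5, 2030, 15 business days (Sep 6, Sep 9, Sep 10, Sep 11, …, Sep 24, Sep 25, Sep 26, skipping weekends) brings us to Thursday, Sep 26, 2030, which is the last day of the remediation period.
The date on which the withholding of payment becomes due: 5 calendar days after Sep 26, 2030 is Oct 1, 2030.

Oct 1, 2030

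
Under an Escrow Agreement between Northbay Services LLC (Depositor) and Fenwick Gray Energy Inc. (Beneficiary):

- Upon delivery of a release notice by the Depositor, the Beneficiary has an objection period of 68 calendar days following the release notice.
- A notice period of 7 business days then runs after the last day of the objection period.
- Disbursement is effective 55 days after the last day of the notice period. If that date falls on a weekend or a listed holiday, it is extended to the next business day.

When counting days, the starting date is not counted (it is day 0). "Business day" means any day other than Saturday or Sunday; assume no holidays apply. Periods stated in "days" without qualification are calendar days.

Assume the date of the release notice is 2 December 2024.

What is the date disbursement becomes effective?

The last day of the objection period: 68 calendar days after 2 December 2024 is 8 February 2025.
From Saturday, 8 February 2025, 7 business days (Feb 10, Feb 11, Feb 12, Feb 13, Feb 14, Feb 17, Feb 18, skipping weekends) brings us to Tuesday, 18 February 2025, which is the last day of the notice period.
The date disbursement becomes effective: 55 calendar days after 18 February 2025 is 14 April 2025. 14 April 2025 is a Monday, so no roll-forward applies.

14 April 2025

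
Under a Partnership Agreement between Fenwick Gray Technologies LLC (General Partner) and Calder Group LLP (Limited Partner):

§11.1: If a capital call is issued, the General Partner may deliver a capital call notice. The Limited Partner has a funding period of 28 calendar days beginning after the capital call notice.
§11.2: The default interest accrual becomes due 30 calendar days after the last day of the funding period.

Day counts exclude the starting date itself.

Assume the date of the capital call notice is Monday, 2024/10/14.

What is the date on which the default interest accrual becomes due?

The last day of the funding period: 2024/10/14 + 28 days = 2024/11/11.
The date on which the default interest accrual becomes due: 2024/11/11 + 30 days = 2024/12/11.

2024/12/11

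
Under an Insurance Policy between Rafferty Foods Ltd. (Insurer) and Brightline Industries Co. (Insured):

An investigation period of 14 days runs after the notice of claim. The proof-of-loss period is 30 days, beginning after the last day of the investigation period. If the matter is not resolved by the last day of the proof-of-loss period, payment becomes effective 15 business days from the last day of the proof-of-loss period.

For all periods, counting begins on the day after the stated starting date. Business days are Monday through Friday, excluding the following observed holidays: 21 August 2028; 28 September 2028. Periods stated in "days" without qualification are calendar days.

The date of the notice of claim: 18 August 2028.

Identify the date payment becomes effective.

20 October 2028

The last day of the investigation period: 14 calendar days after 18 August 2028 is 1 September 2028.
Adding 30 calendar days to 1 September 2028 gives 1 October 2028, which is the last day of the proof-of-loss period.
From Sunday, 1 October 2028, 15 business days (Oct 2, Oct 3, Oct 4, Oct 5, …, Oct 18, Oct 19, Oct 20, skipping weekends) brings us to Friday, 20 October 2028, which is the date payment becomes effective.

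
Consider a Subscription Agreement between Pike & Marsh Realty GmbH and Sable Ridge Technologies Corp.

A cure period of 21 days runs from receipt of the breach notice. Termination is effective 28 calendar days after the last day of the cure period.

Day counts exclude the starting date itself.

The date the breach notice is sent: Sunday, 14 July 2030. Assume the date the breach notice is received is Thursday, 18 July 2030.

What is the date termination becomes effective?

5 September 2030

Adding 21 calendar days to 18 July 2030 gives 8 August 2030, which is the last day of the cure period.
The date termination becomes effective: 28 calendar days after 8 August 2030 is 5 September 2030.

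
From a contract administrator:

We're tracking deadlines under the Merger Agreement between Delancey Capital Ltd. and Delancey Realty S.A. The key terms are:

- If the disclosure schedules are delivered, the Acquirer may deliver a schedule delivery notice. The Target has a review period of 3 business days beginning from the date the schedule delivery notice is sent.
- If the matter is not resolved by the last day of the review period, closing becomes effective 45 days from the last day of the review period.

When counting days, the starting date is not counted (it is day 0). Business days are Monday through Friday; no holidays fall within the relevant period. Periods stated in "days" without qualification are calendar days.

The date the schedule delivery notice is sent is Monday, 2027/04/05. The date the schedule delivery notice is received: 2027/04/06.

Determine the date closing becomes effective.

2027/05/23

From Monday, 2027/04/05, 3 business days (Apr 6, Apr 7, Apr 8, skipping weekends) brings us to Thursday, 2027/04/08, which is the last day of the review period.
Adding 45 calendar days to 2027/04/08 gives 2027/05/23, which is the date closing becomes effective.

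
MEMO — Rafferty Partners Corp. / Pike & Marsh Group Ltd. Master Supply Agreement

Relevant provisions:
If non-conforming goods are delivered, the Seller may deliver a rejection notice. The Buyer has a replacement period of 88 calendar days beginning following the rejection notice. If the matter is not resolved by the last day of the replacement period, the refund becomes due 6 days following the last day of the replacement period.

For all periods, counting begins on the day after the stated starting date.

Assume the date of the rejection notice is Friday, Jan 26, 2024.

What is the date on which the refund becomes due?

Apr 29, 2024

The last day of the replacement period: Jan 26, 2024 + 88 days = Apr 23, 2024.
Adding 6 calendar days to Apr 23, 2024 gives Apr 29, 2024, which is the date on which the refund becomes due.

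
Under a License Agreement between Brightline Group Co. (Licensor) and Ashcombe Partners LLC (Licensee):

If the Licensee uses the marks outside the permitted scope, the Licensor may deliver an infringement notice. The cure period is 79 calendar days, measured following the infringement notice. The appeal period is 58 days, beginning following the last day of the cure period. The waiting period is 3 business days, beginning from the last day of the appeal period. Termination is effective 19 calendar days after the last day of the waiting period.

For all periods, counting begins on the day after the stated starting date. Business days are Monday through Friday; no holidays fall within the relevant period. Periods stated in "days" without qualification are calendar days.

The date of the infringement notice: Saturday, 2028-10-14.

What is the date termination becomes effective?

The last day of the cure period: 2028-10-14 + 79 days = 2029-01-01.
The last day of the appeal period: 58 calendar days after 2029-01-01 is 2029-02-28.
The last day of the waiting period: counting 3 business days from Wednesday, 2029-02-28 (Mar 1, Mar 2, Mar 5, skipping weekends) reaches Monday, 2029-03-05.
Adding 19 calendar days to 2029-03-05 gives 2029-03-24, which is the date termination becomes effective.

2029-03-24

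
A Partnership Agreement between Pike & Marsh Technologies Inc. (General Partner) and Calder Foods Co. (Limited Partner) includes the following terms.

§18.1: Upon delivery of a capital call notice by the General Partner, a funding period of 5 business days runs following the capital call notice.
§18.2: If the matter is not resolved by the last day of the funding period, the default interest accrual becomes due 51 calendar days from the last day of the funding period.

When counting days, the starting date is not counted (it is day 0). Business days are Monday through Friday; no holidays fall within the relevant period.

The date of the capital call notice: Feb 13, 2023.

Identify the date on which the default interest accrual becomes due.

The last day of the funding period: counting 5 business days from Monday, Feb 13, 2023 (Feb 14, Feb 15, Feb 16, Feb 17, Feb 20, skipping weekends) reaches Monday, Feb 20, 2023.
Adding 51 calendar days to Feb 20, 2023 gives Apr 12, 2023, which is the date on which the default interest accrual becomes due.

Apr 12, 2023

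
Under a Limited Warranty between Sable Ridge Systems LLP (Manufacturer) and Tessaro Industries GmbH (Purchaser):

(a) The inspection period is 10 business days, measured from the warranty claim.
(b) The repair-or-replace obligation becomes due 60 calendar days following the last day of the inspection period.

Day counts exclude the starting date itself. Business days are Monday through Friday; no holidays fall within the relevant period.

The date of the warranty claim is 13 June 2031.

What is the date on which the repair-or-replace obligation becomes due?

26 August 2031

The last day of the inspection period: 10 business days after Friday, 13 June 2031, skipping weekends — Jun 16, Jun 17, Jun 18, Jun 19, Jun 20, Jun 23, Jun 24, Jun 25, Jun 26, Jun 27 — lands on Friday, 27 June 2031.
Adding 60 calendar days to 27 June 2031 gives 26 August 2031, which is the date on which the repair-or-replace obligation becomes due.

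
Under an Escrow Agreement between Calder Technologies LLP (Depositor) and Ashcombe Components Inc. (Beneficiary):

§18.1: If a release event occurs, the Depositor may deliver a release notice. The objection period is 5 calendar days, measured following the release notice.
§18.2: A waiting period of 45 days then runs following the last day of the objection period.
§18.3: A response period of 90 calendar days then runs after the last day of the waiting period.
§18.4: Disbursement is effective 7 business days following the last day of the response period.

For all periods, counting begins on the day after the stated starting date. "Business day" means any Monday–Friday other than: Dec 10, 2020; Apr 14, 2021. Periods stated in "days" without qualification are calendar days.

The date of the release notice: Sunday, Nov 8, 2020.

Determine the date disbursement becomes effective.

The last day of the objection period: 5 calendar days after Nov 8, 2020 is Nov 13, 2020.
The last day of the waiting period: Nov 13, 2020 + 45 days = Dec 28, 2020.
The last day of the response period: Dec 28, 2020 + 90 days = Mar 28, 2021.
From Sunday, Mar 28, 2021, 7 business days (Mar 29, Mar 30, Mar 31, Apr 1, Apr 2, Apr 5, Apr 6, skipping weekends) brings us to Tuesday, Apr 6, 2021, which is the date disbursement becomes effective.

Apr 6, 2021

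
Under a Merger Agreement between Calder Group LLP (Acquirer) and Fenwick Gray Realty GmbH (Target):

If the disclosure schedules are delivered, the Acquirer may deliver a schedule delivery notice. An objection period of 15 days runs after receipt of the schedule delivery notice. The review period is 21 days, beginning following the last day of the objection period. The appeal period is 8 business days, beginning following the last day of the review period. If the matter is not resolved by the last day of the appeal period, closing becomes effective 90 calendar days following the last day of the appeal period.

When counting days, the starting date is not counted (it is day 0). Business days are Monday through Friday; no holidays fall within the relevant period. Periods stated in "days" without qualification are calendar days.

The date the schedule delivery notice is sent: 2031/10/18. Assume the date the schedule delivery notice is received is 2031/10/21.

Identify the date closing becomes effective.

The last day of the objection period: 2031/10/21 + 15 days = 2031/11/05.
Adding 21 calendar days to 2031/11/05 gives 2031/11/26, which is the last day of the review period.
The last day of the appeal period: 8 business days after Wednesday, 2031/11/26, skipping weekends — Nov 27, Nov 28, Dec 1, Dec 2, Dec 3, Dec 4, Dec 5, Dec 8 — lands on Monday, 2031/12/08.
The date closing becomes effective: 2031/12/08 + 90 days = 2032/03/07.

2032/03/07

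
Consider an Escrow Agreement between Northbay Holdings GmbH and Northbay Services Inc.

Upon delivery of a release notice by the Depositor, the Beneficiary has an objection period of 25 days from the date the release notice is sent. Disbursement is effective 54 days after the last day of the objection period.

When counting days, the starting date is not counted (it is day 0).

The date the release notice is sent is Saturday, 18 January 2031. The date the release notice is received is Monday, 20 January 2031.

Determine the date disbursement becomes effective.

The last day of the objection period: 25 calendar days after 18 January 2031 is 12 February 2031.
The date disbursement becomes effective: 54 calendar days after 12 February 2031 is 7 April 2031.

7 April 2031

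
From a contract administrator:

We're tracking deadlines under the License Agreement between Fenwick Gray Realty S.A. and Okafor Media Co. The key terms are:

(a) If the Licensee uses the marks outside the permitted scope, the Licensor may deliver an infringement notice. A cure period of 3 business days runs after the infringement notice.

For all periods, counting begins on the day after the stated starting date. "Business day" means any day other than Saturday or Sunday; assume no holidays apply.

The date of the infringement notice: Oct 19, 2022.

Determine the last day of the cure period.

The last day of the cure period: counting 3 business days from Wednesday, Oct 19, 2022 (Oct 20, Oct 21, Oct 24, skipping weekends) reaches Monday, Oct 24, 2022.

Oct 24, 2022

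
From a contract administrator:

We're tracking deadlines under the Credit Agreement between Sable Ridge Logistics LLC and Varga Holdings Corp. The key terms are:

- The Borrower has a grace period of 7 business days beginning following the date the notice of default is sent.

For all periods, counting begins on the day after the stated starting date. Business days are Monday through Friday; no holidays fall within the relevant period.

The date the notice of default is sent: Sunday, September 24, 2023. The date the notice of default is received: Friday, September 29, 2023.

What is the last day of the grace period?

October 3, 2023

The last day of the grace period: counting 7 business days from Sunday, September 24, 2023 (Sep 25, Sep 26, Sep 27, Sep 28, Sep 29, Oct 2, Oct 3, skipping weekends) reaches Tuesday, October 3, 2023.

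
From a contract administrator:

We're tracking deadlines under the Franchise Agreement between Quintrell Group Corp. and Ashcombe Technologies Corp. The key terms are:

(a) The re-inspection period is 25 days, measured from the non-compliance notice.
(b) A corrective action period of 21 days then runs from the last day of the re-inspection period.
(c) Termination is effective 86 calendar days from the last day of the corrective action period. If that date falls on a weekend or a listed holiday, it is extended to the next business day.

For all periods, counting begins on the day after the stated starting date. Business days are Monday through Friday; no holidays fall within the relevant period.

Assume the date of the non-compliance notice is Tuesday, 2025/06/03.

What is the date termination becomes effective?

The last day of the re-inspection period: 25 calendar days after 2025/06/03 is 2025/06/28.
The last day of the corrective action period: 2025/06/28 + 21 days = 2025/07/19.
The date termination becomes effective: 86 calendar days after 2025/07/19 is 2025/10/13. 2025/10/13 is a Monday, so no roll-forward applies.

2025/10/13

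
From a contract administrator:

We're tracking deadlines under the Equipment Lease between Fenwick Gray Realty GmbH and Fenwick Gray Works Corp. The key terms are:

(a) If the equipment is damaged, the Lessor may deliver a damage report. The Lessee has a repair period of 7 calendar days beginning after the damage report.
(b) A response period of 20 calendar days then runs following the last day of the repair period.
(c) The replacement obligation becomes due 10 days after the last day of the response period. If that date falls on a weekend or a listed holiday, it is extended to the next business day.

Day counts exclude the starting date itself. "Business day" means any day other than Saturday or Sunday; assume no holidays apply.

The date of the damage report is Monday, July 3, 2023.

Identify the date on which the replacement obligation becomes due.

August 9, 2023

Adding 7 calendar days to July 3, 2023 gives July 10, 2023, which is the last day of the repair period.
Adding 20 calendar days to July 10, 2023 gives July 30, 2023, which is the last day of the response period.
The date on which the replacement obligation becomes due: July 30, 2023 + 10 days = August 9, 2023. August 9, 2023 is a Wednesday, so no roll-forward applies.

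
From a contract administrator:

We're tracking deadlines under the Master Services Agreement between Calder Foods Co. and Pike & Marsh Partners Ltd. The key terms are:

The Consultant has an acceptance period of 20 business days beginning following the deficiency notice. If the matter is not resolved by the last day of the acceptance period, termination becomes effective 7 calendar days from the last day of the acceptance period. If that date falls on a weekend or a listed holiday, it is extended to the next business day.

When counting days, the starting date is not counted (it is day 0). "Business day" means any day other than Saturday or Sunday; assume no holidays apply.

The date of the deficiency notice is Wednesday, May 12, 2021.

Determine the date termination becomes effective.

The last day of the acceptance period: counting 20 business days from Wednesday, May 12, 2021 (May 13, May 14, May 17, May 18, …, Jun 7, Jun 8, Jun 9, skipping weekends) reaches Wednesday, Jun 9, 2021.
The date termination becomes effective: Jun 9, 2021 + 7 days = Jun 16, 2021. Jun 16, 2021 is a Wednesday, so no roll-forward applies.

Jun 16, 2021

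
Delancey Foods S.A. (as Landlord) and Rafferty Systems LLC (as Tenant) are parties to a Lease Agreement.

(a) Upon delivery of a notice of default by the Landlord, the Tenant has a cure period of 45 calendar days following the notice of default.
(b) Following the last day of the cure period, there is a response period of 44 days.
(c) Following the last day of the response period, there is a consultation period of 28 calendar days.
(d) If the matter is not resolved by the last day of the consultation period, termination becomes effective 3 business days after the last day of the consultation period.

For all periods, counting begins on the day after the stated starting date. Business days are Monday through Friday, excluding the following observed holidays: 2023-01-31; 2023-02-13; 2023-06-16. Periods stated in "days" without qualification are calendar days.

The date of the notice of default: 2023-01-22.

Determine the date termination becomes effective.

The last day of the cure period: 45 calendar days after 2023-01-22 is 2023-03-08.
The last day of the response period: 44 calendar days after 2023-03-08 is 2023-04-21.
Adding 28 calendar days to 2023-04-21 gives 2023-05-19, which is the last day of the consultation period.
The date termination becomes effective: counting 3 business days from Friday, 2023-05-19 (May 22, May 23, May 24, skipping weekends) reaches Wednesday, 2023-05-24.

2023-05-24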